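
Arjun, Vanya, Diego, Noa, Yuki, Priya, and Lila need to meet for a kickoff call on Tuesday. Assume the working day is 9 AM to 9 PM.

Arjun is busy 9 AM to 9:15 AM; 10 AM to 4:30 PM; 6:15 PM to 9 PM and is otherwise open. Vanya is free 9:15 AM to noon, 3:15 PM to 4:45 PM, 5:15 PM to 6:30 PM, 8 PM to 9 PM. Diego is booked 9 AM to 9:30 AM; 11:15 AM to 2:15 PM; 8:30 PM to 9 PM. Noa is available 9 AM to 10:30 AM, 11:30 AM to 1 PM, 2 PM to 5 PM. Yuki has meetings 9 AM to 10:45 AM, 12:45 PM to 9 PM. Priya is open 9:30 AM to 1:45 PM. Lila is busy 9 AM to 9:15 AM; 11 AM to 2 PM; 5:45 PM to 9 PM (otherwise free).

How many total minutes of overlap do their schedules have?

Arjun free: 09:15-10:00, 16:30-18:15 (invert busy blocks within the working day).
Vanya free: 09:15-12:00, 15:15-16:45, 17:15-18:30, 20:00-21:00.
Diego free: 09:30-11:15, 14:15-20:30 (invert busy blocks within the working day).
Noa free: 09:00-10:30, 11:30-13:00, 14:00-17:00.
Yuki free: 10:45-12:45 (invert busy blocks within the working day).
Priya free: 09:30-13:45.
Lila free: 09:15-11:00, 14:00-17:45 (invert busy blocks within the working day).
Arjun ∩ Vanya: 09:15-10:00, 16:30-16:45, 17:15-18:15.
Arjun ∩ Vanya ∩ Diego: 09:30-10:00, 16:30-16:45, 17:15-18:15.
Arjun ∩ Vanya ∩ Diego ∩ Noa: 09:30-10:00, 16:30-16:45.
Arjun ∩ Vanya ∩ Diego ∩ Noa ∩ Yuki: ∅.
Arjun ∩ Vanya ∩ Diego ∩ Noa ∩ Yuki ∩ Priya: ∅.
Arjun ∩ Vanya ∩ Diego ∩ Noa ∩ Yuki ∩ Priya ∩ Lila: ∅.
There is no time when everyone is free.
There is no common window, so the total is 0 minutes.

0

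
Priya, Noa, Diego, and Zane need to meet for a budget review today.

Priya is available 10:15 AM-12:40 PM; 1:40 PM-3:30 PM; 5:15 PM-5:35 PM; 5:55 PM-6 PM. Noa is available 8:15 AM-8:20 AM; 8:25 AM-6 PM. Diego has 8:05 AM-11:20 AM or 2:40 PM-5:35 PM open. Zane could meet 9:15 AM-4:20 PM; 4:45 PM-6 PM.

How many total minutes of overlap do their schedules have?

Priya ∩ Noa: 10:15-12:40, 13:40-15:30, 17:15-17:35, 17:55-18:00.
Priya ∩ Noa ∩ Diego: 10:15-11:20, 14:40-15:30, 17:15-17:35.
Priya ∩ Noa ∩ Diego ∩ Zane: 10:15-11:20, 14:40-15:30, 17:15-17:35.
Those are the intersection windows.
Summing the common windows: 65 + 50 + 20 = 135 minutes.

135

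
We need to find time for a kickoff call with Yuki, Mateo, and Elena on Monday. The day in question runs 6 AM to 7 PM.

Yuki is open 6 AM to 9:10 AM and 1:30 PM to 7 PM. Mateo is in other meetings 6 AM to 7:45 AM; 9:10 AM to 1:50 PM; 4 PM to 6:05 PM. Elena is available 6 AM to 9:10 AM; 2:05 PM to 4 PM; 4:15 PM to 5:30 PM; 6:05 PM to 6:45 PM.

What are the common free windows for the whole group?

Yuki free: 06:00-09:10, 13:30-19:00.
Mateo free: 07:45-09:10, 13:50-16:00, 18:05-19:00 (invert busy blocks within the working day).
Elena free: 06:00-09:10, 14:05-16:00, 16:15-17:30, 18:05-18:45.
Yuki ∩ Mateo: 07:45-09:10, 13:50-16:00, 18:05-19:00.
Yuki ∩ Mateo ∩ Elena: 07:45-09:10, 14:05-16:00, 18:05-18:45.

07:45-09:10, 14:05-16:00, 18:05-18:45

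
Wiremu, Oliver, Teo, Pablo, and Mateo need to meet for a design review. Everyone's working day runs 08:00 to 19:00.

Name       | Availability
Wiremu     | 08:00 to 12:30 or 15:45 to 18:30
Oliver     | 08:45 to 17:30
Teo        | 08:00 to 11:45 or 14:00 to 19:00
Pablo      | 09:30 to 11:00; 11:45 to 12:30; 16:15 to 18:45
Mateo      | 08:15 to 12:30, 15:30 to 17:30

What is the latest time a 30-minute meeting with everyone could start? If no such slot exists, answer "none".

Wiremu ∩ Oliver: 08:45-12:30, 15:45-17:30.
Wiremu ∩ Oliver ∩ Teo: 08:45-11:45, 15:45-17:30.
Wiremu ∩ Oliver ∩ Teo ∩ Pablo: 09:30-11:00, 16:15-17:30.
Wiremu ∩ Oliver ∩ Teo ∩ Pablo ∩ Mateo: 09:30-11:00, 16:15-17:30.
The last common window of at least 30 minutes is 16:15-17:30; a 30-minute meeting can start as late as 17:00 and still end by 17:30.

17:00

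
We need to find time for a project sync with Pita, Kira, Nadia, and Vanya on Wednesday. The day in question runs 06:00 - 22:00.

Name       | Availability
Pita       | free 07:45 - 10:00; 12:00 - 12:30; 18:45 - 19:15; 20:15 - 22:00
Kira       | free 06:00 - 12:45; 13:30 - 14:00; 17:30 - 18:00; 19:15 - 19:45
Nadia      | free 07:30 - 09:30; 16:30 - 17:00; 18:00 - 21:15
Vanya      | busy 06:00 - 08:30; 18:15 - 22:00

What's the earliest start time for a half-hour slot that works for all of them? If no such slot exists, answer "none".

08:30

Pita free: 07:45-10:00, 12:00-12:30, 18:45-19:15, 20:15-22:00.
Kira free: 06:00-12:45, 13:30-14:00, 17:30-18:00, 19:15-19:45.
Nadia free: 07:30-09:30, 16:30-17:00, 18:00-21:15.
Vanya free: 08:30-18:15 (invert busy blocks within the working day).
Pita ∩ Kira: 07:45-10:00, 12:00-12:30.
Pita ∩ Kira ∩ Nadia: 07:45-09:30.
Pita ∩ Kira ∩ Nadia ∩ Vanya: 08:30-09:30.
The first common window of at least 30 minutes is 08:30-09:30, so the earliest start is 08:30.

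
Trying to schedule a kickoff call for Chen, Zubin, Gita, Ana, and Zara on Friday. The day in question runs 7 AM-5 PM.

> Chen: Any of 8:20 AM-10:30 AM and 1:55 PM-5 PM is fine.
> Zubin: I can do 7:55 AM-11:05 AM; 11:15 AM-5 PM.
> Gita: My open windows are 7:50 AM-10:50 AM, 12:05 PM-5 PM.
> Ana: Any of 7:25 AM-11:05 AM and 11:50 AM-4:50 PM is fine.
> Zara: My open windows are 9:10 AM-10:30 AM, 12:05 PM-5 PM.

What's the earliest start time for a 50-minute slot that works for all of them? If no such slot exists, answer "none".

09:10

Chen ∩ Zubin: 08:20-10:30, 13:55-17:00.
Chen ∩ Zubin ∩ Gita: 08:20-10:30, 13:55-17:00.
Chen ∩ Zubin ∩ Gita ∩ Ana: 08:20-10:30, 13:55-16:50.
Chen ∩ Zubin ∩ Gita ∩ Ana ∩ Zara: 09:10-10:30, 13:55-16:50.
The first common window of at least 50 minutes is 09:10-10:30, so the earliest start is 09:10.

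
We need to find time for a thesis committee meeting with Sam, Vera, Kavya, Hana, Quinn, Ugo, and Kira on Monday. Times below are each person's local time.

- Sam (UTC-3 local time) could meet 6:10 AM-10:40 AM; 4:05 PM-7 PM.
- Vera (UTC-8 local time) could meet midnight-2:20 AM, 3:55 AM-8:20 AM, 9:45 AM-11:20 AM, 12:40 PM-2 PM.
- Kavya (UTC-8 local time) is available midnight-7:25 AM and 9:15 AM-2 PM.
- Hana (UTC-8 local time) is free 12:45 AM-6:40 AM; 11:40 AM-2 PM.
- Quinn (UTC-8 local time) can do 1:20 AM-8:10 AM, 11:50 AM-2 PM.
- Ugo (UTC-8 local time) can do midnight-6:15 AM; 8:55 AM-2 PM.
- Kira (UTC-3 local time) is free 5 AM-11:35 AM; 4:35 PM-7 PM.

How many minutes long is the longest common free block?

105

Sam in UTC: 09:10-13:40, 19:05-22:00 (add 3h to convert from UTC-3).
Vera in UTC: 08:00-10:20, 11:55-16:20, 17:45-19:20, 20:40-22:00 (add 8h to convert from UTC-8).
Kavya in UTC: 08:00-15:25, 17:15-22:00 (add 8h to convert from UTC-8).
Hana in UTC: 08:45-14:40, 19:40-22:00 (add 8h to convert from UTC-8).
Quinn in UTC: 09:20-16:10, 19:50-22:00 (add 8h to convert from UTC-8).
Ugo in UTC: 08:00-14:15, 16:55-22:00 (add 8h to convert from UTC-8).
Kira in UTC: 08:00-14:35, 19:35-22:00 (add 3h to convert from UTC-3).
Sam ∩ Vera: 09:10-10:20, 11:55-13:40, 19:05-19:20, 20:40-22:00.
Sam ∩ Vera ∩ Kavya: 09:10-10:20, 11:55-13:40, 19:05-19:20, 20:40-22:00.
Sam ∩ Vera ∩ Kavya ∩ Hana: 09:10-10:20, 11:55-13:40, 20:40-22:00.
Sam ∩ Vera ∩ Kavya ∩ Hana ∩ Quinn: 09:20-10:20, 11:55-13:40, 20:40-22:00.
Sam ∩ Vera ∩ Kavya ∩ Hana ∩ Quinn ∩ Ugo: 09:20-10:20, 11:55-13:40, 20:40-22:00.
Sam ∩ Vera ∩ Kavya ∩ Hana ∩ Quinn ∩ Ugo ∩ Kira: 09:20-10:20, 11:55-13:40, 20:40-22:00.
The longest is 11:55-13:40 at 105 minutes.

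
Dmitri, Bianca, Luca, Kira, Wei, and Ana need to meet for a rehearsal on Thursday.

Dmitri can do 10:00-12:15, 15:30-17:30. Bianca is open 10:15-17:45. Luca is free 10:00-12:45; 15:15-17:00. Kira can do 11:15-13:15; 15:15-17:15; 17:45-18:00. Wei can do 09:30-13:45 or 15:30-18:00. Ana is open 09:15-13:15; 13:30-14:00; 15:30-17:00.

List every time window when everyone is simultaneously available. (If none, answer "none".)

11:15-12:15, 15:30-17:00

Dmitri ∩ Bianca: 10:15-12:15, 15:30-17:30.
Dmitri ∩ Bianca ∩ Luca: 10:15-12:15, 15:30-17:00.
Dmitri ∩ Bianca ∩ Luca ∩ Kira: 11:15-12:15, 15:30-17:00.
Dmitri ∩ Bianca ∩ Luca ∩ Kira ∩ Wei: 11:15-12:15, 15:30-17:00.
Dmitri ∩ Bianca ∩ Luca ∩ Kira ∩ Wei ∩ Ana: 11:15-12:15, 15:30-17:00.
Those are the intersection windows.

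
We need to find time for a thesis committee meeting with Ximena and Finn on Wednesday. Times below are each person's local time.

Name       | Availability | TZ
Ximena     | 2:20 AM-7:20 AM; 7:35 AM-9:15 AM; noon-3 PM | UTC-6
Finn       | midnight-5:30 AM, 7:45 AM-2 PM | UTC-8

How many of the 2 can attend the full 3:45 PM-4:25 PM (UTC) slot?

Ximena in UTC: 08:20-13:20, 13:35-15:15, 18:00-21:00 (add 6h to convert from UTC-6).
Finn in UTC: 08:00-13:30, 15:45-22:00 (add 8h to convert from UTC-8).
Finn can make the full 15:45-16:25 slot — that's 1.

1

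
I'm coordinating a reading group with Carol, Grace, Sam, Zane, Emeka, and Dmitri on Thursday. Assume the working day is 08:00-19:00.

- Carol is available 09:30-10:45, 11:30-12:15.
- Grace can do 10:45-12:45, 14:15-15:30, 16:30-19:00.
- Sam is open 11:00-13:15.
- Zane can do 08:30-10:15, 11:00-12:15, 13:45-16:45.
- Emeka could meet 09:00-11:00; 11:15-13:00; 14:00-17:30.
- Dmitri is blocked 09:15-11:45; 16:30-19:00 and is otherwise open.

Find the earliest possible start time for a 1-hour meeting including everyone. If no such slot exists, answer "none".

Carol free: 09:30-10:45, 11:30-12:15.
Grace free: 10:45-12:45, 14:15-15:30, 16:30-19:00.
Sam free: 11:00-13:15.
Zane free: 08:30-10:15, 11:00-12:15, 13:45-16:45.
Emeka free: 09:00-11:00, 11:15-13:00, 14:00-17:30.
Dmitri free: 08:00-09:15, 11:45-16:30 (invert busy blocks within the working day).
Carol ∩ Grace: 11:30-12:15.
Carol ∩ Grace ∩ Sam: 11:30-12:15.
Carol ∩ Grace ∩ Sam ∩ Zane: 11:30-12:15.
Carol ∩ Grace ∩ Sam ∩ Zane ∩ Emeka: 11:30-12:15.
Carol ∩ Grace ∩ Sam ∩ Zane ∩ Emeka ∩ Dmitri: 11:45-12:15.
Those are the intersection windows.
No common window is at least 60 minutes long.

none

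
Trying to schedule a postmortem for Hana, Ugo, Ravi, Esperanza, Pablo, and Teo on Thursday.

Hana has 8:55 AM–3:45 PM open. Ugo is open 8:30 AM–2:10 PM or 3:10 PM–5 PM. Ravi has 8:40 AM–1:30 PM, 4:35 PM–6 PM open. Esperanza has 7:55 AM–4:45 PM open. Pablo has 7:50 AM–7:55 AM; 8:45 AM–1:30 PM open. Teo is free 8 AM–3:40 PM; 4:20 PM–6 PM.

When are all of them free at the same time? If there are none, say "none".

Hana ∩ Ugo: 08:55-14:10, 15:10-15:45.
Hana ∩ Ugo ∩ Ravi: 08:55-13:30.
Hana ∩ Ugo ∩ Ravi ∩ Esperanza: 08:55-13:30.
Hana ∩ Ugo ∩ Ravi ∩ Esperanza ∩ Pablo: 08:55-13:30.
Hana ∩ Ugo ∩ Ravi ∩ Esperanza ∩ Pablo ∩ Teo: 08:55-13:30.

08:55-13:30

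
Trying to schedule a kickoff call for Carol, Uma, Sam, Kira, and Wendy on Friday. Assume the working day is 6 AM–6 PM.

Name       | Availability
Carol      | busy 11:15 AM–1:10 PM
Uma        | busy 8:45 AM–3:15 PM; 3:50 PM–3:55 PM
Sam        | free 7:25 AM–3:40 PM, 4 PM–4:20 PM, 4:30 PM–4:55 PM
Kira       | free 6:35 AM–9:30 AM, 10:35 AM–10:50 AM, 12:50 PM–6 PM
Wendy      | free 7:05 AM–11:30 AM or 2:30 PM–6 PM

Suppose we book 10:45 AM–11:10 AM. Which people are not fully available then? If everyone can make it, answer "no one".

Kira, Uma

Carol free: 06:00-11:15, 13:10-18:00 (invert busy blocks within the working day).
Uma free: 06:00-08:45, 15:15-15:50, 15:55-18:00 (invert busy blocks within the working day).
Sam free: 07:25-15:40, 16:00-16:20, 16:30-16:55.
Kira free: 06:35-09:30, 10:35-10:50, 12:50-18:00.
Wendy free: 07:05-11:30, 14:30-18:00.
Carol: free for 10:45-11:10. Uma: not fully free for 10:45-11:10. Sam: free for 10:45-11:10. Kira: not fully free for 10:45-11:10. Wendy: free for 10:45-11:10.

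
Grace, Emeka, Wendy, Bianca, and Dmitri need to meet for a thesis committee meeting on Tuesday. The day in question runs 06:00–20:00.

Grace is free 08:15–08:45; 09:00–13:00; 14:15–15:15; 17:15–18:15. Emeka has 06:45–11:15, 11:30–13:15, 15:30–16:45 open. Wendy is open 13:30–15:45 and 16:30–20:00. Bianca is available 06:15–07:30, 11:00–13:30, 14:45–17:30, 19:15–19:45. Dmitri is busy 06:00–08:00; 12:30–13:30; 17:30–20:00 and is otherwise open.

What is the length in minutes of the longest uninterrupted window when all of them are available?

0

Grace free: 08:15-08:45, 09:00-13:00, 14:15-15:15, 17:15-18:15.
Emeka free: 06:45-11:15, 11:30-13:15, 15:30-16:45.
Wendy free: 13:30-15:45, 16:30-20:00.
Bianca free: 06:15-07:30, 11:00-13:30, 14:45-17:30, 19:15-19:45.
Dmitri free: 08:00-12:30, 13:30-17:30 (invert busy blocks within the working day).
Grace ∩ Emeka: 08:15-08:45, 09:00-11:15, 11:30-13:00.
Grace ∩ Emeka ∩ Wendy: ∅.
Grace ∩ Emeka ∩ Wendy ∩ Bianca: ∅.
Grace ∩ Emeka ∩ Wendy ∩ Bianca ∩ Dmitri: ∅.
There is no time when everyone is free.
No common window exists, so the longest block is 0 minutes.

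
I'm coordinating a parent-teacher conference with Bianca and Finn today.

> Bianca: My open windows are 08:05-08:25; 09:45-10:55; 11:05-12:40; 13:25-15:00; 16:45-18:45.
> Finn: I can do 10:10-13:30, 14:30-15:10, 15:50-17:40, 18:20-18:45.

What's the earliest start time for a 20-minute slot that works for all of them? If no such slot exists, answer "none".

Bianca ∩ Finn: 10:10-10:55, 11:05-12:40, 13:25-13:30, 14:30-15:00, 16:45-17:40, 18:20-18:45.
The first common window of at least 20 minutes is 10:10-10:55, so the earliest start is 10:10.

10:10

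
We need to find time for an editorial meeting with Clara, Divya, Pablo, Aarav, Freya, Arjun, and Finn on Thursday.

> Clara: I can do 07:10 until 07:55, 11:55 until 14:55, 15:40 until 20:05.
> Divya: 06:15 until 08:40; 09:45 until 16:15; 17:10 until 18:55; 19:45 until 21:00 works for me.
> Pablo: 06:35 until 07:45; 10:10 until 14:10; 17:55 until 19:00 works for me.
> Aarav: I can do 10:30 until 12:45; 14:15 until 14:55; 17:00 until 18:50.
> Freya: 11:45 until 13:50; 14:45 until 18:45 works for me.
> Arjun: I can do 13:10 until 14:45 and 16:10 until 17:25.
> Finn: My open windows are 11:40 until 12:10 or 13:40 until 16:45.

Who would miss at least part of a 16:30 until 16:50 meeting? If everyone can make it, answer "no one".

Aarav, Divya, Finn, Pablo

Clara: free for 16:30-16:50. Divya: not fully free for 16:30-16:50. Pablo: not fully free for 16:30-16:50. Aarav: not fully free for 16:30-16:50. Freya: free for 16:30-16:50. Arjun: free for 16:30-16:50. Finn: not fully free for 16:30-16:50.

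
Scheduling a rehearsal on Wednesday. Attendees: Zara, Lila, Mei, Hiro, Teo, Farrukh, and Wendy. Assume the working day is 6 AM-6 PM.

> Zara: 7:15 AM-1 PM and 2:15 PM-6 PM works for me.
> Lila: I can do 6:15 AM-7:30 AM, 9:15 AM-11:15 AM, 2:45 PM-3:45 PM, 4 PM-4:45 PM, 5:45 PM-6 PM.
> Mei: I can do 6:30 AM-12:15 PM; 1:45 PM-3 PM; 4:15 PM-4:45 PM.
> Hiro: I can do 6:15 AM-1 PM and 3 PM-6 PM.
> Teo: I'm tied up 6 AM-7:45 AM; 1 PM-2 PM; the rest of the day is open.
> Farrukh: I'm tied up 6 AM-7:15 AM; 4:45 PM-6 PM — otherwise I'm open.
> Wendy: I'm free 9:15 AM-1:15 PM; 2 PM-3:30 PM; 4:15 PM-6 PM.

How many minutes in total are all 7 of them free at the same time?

150

Zara free: 07:15-13:00, 14:15-18:00.
Lila free: 06:15-07:30, 09:15-11:15, 14:45-15:45, 16:00-16:45, 17:45-18:00.
Mei free: 06:30-12:15, 13:45-15:00, 16:15-16:45.
Hiro free: 06:15-13:00, 15:00-18:00.
Teo free: 07:45-13:00, 14:00-18:00 (invert busy blocks within the working day).
Farrukh free: 07:15-16:45 (invert busy blocks within the working day).
Wendy free: 09:15-13:15, 14:00-15:30, 16:15-18:00.
Zara ∩ Lila: 07:15-07:30, 09:15-11:15, 14:45-15:45, 16:00-16:45, 17:45-18:00.
Zara ∩ Lila ∩ Mei: 07:15-07:30, 09:15-11:15, 14:45-15:00, 16:15-16:45.
Zara ∩ Lila ∩ Mei ∩ Hiro: 07:15-07:30, 09:15-11:15, 16:15-16:45.
Zara ∩ Lila ∩ Mei ∩ Hiro ∩ Teo: 09:15-11:15, 16:15-16:45.
Zara ∩ Lila ∩ Mei ∩ Hiro ∩ Teo ∩ Farrukh: 09:15-11:15, 16:15-16:45.
Zara ∩ Lila ∩ Mei ∩ Hiro ∩ Teo ∩ Farrukh ∩ Wendy: 09:15-11:15, 16:15-16:45.
Those are the intersection windows.
Summing the common windows: 120 + 30 = 150 minutes.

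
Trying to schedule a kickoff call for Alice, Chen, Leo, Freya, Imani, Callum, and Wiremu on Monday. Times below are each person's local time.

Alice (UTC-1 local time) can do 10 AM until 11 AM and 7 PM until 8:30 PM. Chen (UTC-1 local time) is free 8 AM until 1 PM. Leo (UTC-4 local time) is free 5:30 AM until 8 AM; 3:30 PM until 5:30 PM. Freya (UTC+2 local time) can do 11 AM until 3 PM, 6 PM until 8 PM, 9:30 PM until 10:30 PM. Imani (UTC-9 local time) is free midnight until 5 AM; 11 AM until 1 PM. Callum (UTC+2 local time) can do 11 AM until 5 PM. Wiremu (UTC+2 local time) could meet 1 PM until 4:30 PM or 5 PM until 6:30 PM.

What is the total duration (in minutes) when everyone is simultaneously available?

Alice in UTC: 11:00-12:00, 20:00-21:30 (add 1h to convert from UTC-1).
Chen in UTC: 09:00-14:00 (add 1h to convert from UTC-1).
Leo in UTC: 09:30-12:00, 19:30-21:30 (add 4h to convert from UTC-4).
Freya in UTC: 09:00-13:00, 16:00-18:00, 19:30-20:30 (subtract 2h to convert from UTC+2).
Imani in UTC: 09:00-14:00, 20:00-22:00 (add 9h to convert from UTC-9).
Callum in UTC: 09:00-15:00 (subtract 2h to convert from UTC+2).
Wiremu in UTC: 11:00-14:30, 15:00-16:30 (subtract 2h to convert from UTC+2).
Alice ∩ Chen: 11:00-12:00.
Alice ∩ Chen ∩ Leo: 11:00-12:00.
Alice ∩ Chen ∩ Leo ∩ Freya: 11:00-12:00.
Alice ∩ Chen ∩ Leo ∩ Freya ∩ Imani: 11:00-12:00.
Alice ∩ Chen ∩ Leo ∩ Freya ∩ Imani ∩ Callum: 11:00-12:00.
Alice ∩ Chen ∩ Leo ∩ Freya ∩ Imani ∩ Callum ∩ Wiremu: 11:00-12:00.
That's a single block of 60 minutes.

60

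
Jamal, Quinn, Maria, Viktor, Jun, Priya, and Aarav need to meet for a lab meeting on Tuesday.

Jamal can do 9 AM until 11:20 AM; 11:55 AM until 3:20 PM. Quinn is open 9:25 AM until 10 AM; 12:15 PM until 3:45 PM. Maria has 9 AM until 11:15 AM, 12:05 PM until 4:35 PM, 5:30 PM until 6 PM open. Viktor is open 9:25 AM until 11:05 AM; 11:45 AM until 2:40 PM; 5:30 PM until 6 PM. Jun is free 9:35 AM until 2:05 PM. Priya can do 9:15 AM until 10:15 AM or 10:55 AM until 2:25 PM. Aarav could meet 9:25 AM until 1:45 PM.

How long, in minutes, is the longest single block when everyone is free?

Jamal ∩ Quinn: 09:25-10:00, 12:15-15:20.
Jamal ∩ Quinn ∩ Maria: 09:25-10:00, 12:15-15:20.
Jamal ∩ Quinn ∩ Maria ∩ Viktor: 09:25-10:00, 12:15-14:40.
Jamal ∩ Quinn ∩ Maria ∩ Viktor ∩ Jun: 09:35-10:00, 12:15-14:05.
Jamal ∩ Quinn ∩ Maria ∩ Viktor ∩ Jun ∩ Priya: 09:35-10:00, 12:15-14:05.
Jamal ∩ Quinn ∩ Maria ∩ Viktor ∩ Jun ∩ Priya ∩ Aarav: 09:35-10:00, 12:15-13:45.
Those are the intersection windows.
The longest is 12:15-13:45 at 90 minutes.

90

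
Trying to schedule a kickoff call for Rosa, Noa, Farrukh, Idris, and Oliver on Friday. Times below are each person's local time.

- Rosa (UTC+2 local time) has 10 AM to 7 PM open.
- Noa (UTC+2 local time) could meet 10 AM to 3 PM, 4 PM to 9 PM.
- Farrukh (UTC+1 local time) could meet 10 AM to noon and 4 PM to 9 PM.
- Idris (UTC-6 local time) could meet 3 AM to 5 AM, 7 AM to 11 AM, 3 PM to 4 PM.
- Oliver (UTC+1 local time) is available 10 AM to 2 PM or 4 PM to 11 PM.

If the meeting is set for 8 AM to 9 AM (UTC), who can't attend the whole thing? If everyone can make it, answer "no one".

Rosa in UTC: 08:00-17:00 (subtract 2h to convert from UTC+2).
Noa in UTC: 08:00-13:00, 14:00-19:00 (subtract 2h to convert from UTC+2).
Farrukh in UTC: 09:00-11:00, 15:00-20:00 (subtract 1h to convert from UTC+1).
Idris in UTC: 09:00-11:00, 13:00-17:00, 21:00-22:00 (add 6h to convert from UTC-6).
Oliver in UTC: 09:00-13:00, 15:00-22:00 (subtract 1h to convert from UTC+1).
Rosa: free for 08:00-09:00. Noa: free for 08:00-09:00. Farrukh: not fully free for 08:00-09:00. Idris: not fully free for 08:00-09:00. Oliver: not fully free for 08:00-09:00.

Farrukh, Idris, Oliver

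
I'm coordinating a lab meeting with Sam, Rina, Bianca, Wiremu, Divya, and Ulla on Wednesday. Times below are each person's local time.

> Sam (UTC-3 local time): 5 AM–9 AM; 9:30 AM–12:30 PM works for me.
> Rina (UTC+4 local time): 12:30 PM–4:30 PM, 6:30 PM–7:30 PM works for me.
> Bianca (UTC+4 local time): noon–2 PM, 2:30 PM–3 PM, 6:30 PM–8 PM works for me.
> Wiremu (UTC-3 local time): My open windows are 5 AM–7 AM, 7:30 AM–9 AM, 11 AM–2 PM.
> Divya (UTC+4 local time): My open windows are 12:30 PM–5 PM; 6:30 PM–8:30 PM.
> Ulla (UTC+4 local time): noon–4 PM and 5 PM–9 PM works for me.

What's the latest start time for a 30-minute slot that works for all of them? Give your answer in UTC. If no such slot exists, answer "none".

15:00

Sam in UTC: 08:00-12:00, 12:30-15:30 (add 3h to convert from UTC-3).
Rina in UTC: 08:30-12:30, 14:30-15:30 (subtract 4h to convert from UTC+4).
Bianca in UTC: 08:00-10:00, 10:30-11:00, 14:30-16:00 (subtract 4h to convert from UTC+4).
Wiremu in UTC: 08:00-10:00, 10:30-12:00, 14:00-17:00 (add 3h to convert from UTC-3).
Divya in UTC: 08:30-13:00, 14:30-16:30 (subtract 4h to convert from UTC+4).
Ulla in UTC: 08:00-12:00, 13:00-17:00 (subtract 4h to convert from UTC+4).
Sam ∩ Rina: 08:30-12:00, 14:30-15:30.
Sam ∩ Rina ∩ Bianca: 08:30-10:00, 10:30-11:00, 14:30-15:30.
Sam ∩ Rina ∩ Bianca ∩ Wiremu: 08:30-10:00, 10:30-11:00, 14:30-15:30.
Sam ∩ Rina ∩ Bianca ∩ Wiremu ∩ Divya: 08:30-10:00, 10:30-11:00, 14:30-15:30.
Sam ∩ Rina ∩ Bianca ∩ Wiremu ∩ Divya ∩ Ulla: 08:30-10:00, 10:30-11:00, 14:30-15:30.
The last common window of at least 30 minutes is 14:30-15:30; a 30-minute meeting can start as late as 15:00 and still end by 15:30.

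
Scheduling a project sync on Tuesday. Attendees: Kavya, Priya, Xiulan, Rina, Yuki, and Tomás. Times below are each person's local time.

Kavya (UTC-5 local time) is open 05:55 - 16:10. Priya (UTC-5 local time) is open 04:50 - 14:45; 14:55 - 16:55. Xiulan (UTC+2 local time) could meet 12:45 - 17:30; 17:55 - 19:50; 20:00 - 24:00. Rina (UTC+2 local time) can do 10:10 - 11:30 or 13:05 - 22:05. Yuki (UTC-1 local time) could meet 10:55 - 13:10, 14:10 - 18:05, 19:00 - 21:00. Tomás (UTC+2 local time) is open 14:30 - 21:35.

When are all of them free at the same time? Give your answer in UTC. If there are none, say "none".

Kavya in UTC: 10:55-21:10 (add 5h to convert from UTC-5).
Priya in UTC: 09:50-19:45, 19:55-21:55 (add 5h to convert from UTC-5).
Xiulan in UTC: 10:45-15:30, 15:55-17:50, 18:00-22:00 (subtract 2h to convert from UTC+2).
Rina in UTC: 08:10-09:30, 11:05-20:05 (subtract 2h to convert from UTC+2).
Yuki in UTC: 11:55-14:10, 15:10-19:05, 20:00-22:00 (add 1h to convert from UTC-1).
Tomás in UTC: 12:30-19:35 (subtract 2h to convert from UTC+2).
Kavya ∩ Priya: 10:55-19:45, 19:55-21:10.
Kavya ∩ Priya ∩ Xiulan: 10:55-15:30, 15:55-17:50, 18:00-19:45, 19:55-21:10.
Kavya ∩ Priya ∩ Xiulan ∩ Rina: 11:05-15:30, 15:55-17:50, 18:00-19:45, 19:55-20:05.
Kavya ∩ Priya ∩ Xiulan ∩ Rina ∩ Yuki: 11:55-14:10, 15:10-15:30, 15:55-17:50, 18:00-19:05, 20:00-20:05.
Kavya ∩ Priya ∩ Xiulan ∩ Rina ∩ Yuki ∩ Tomás: 12:30-14:10, 15:10-15:30, 15:55-17:50, 18:00-19:05.
Those are the intersection windows.

12:30-14:10, 15:10-15:30, 15:55-17:50, 18:00-19:05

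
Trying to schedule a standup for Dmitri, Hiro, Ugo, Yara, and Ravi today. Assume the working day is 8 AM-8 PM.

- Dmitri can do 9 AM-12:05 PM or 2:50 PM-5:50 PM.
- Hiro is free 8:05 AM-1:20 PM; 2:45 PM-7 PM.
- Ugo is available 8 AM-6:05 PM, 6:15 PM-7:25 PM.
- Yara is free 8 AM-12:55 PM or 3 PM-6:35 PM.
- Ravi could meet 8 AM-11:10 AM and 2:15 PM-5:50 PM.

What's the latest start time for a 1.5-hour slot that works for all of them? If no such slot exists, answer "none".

16:20

Dmitri ∩ Hiro: 09:00-12:05, 14:50-17:50.
Dmitri ∩ Hiro ∩ Ugo: 09:00-12:05, 14:50-17:50.
Dmitri ∩ Hiro ∩ Ugo ∩ Yara: 09:00-12:05, 15:00-17:50.
Dmitri ∩ Hiro ∩ Ugo ∩ Yara ∩ Ravi: 09:00-11:10, 15:00-17:50.
The last common window of at least 90 minutes is 15:00-17:50; a 90-minute meeting can start as late as 16:20 and still end by 17:50.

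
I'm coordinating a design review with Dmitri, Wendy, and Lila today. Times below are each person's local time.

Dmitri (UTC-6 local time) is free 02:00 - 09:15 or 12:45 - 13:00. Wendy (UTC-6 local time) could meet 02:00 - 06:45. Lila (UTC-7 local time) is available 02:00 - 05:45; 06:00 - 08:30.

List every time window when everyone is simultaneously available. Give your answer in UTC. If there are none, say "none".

Dmitri in UTC: 08:00-15:15, 18:45-19:00 (add 6h to convert from UTC-6).
Wendy in UTC: 08:00-12:45 (add 6h to convert from UTC-6).
Lila in UTC: 09:00-12:45, 13:00-15:30 (add 7h to convert from UTC-7).
Dmitri ∩ Wendy: 08:00-12:45.
Dmitri ∩ Wendy ∩ Lila: 09:00-12:45.

09:00-12:45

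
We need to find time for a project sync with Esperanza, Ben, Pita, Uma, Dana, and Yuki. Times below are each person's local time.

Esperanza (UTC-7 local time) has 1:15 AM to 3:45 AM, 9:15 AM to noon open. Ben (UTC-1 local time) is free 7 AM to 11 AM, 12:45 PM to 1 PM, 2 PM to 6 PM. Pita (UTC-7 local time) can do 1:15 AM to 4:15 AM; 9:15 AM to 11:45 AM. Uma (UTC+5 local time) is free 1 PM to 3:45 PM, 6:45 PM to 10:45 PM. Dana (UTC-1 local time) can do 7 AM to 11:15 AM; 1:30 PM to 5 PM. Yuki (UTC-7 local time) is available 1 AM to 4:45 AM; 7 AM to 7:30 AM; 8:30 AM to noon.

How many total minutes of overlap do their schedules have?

240

Esperanza in UTC: 08:15-10:45, 16:15-19:00 (add 7h to convert from UTC-7).
Ben in UTC: 08:00-12:00, 13:45-14:00, 15:00-19:00 (add 1h to convert from UTC-1).
Pita in UTC: 08:15-11:15, 16:15-18:45 (add 7h to convert from UTC-7).
Uma in UTC: 08:00-10:45, 13:45-17:45 (subtract 5h to convert from UTC+5).
Dana in UTC: 08:00-12:15, 14:30-18:00 (add 1h to convert from UTC-1).
Yuki in UTC: 08:00-11:45, 14:00-14:30, 15:30-19:00 (add 7h to convert from UTC-7).
Esperanza ∩ Ben: 08:15-10:45, 16:15-19:00.
Esperanza ∩ Ben ∩ Pita: 08:15-10:45, 16:15-18:45.
Esperanza ∩ Ben ∩ Pita ∩ Uma: 08:15-10:45, 16:15-17:45.
Esperanza ∩ Ben ∩ Pita ∩ Uma ∩ Dana: 08:15-10:45, 16:15-17:45.
Esperanza ∩ Ben ∩ Pita ∩ Uma ∩ Dana ∩ Yuki: 08:15-10:45, 16:15-17:45.
Summing the common windows: 150 + 90 = 240 minutes.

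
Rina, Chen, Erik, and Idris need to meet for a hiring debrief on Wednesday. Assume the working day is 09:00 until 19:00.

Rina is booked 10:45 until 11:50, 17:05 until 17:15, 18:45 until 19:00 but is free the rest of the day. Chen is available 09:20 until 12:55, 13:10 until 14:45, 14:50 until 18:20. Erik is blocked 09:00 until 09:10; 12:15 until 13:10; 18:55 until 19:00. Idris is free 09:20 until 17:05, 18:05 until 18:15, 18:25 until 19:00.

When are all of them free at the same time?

09:20-10:45, 11:50-12:15, 13:10-14:45, 14:50-17:05, 18:05-18:15

Rina free: 09:00-10:45, 11:50-17:05, 17:15-18:45 (invert busy blocks within the working day).
Chen free: 09:20-12:55, 13:10-14:45, 14:50-18:20.
Erik free: 09:10-12:15, 13:10-18:55 (invert busy blocks within the working day).
Idris free: 09:20-17:05, 18:05-18:15, 18:25-19:00.
Rina ∩ Chen: 09:20-10:45, 11:50-12:55, 13:10-14:45, 14:50-17:05, 17:15-18:20.
Rina ∩ Chen ∩ Erik: 09:20-10:45, 11:50-12:15, 13:10-14:45, 14:50-17:05, 17:15-18:20.
Rina ∩ Chen ∩ Erik ∩ Idris: 09:20-10:45, 11:50-12:15, 13:10-14:45, 14:50-17:05, 18:05-18:15.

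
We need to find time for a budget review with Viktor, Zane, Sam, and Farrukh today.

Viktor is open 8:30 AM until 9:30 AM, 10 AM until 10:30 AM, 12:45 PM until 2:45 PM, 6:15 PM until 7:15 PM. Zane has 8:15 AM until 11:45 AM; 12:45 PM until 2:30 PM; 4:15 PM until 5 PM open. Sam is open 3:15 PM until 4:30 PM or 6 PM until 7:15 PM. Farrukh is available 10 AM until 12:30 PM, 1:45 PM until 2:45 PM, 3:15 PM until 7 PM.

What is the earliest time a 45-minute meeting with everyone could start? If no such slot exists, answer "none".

Viktor ∩ Zane: 08:30-09:30, 10:00-10:30, 12:45-14:30.
Viktor ∩ Zane ∩ Sam: ∅.
Viktor ∩ Zane ∩ Sam ∩ Farrukh: ∅.
There is no time when everyone is free.
No common window is at least 45 minutes long.

none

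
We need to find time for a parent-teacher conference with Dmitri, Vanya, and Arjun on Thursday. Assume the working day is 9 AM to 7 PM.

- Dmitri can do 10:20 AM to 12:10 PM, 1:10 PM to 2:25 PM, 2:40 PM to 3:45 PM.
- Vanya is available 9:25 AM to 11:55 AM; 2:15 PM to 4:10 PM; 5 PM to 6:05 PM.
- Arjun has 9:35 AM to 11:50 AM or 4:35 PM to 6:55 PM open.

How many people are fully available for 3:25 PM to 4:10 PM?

Vanya can make the full 15:25-16:10 slot — that's 1.

1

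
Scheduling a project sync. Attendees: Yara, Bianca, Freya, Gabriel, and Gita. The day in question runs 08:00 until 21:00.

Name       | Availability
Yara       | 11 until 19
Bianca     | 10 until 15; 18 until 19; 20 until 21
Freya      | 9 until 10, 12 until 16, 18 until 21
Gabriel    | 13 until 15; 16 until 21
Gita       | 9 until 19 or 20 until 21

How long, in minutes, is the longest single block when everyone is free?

Yara ∩ Bianca: 11:00-15:00, 18:00-19:00.
Yara ∩ Bianca ∩ Freya: 12:00-15:00, 18:00-19:00.
Yara ∩ Bianca ∩ Freya ∩ Gabriel: 13:00-15:00, 18:00-19:00.
Yara ∩ Bianca ∩ Freya ∩ Gabriel ∩ Gita: 13:00-15:00, 18:00-19:00.
Those are the intersection windows.
The longest is 13:00-15:00 at 120 minutes.

120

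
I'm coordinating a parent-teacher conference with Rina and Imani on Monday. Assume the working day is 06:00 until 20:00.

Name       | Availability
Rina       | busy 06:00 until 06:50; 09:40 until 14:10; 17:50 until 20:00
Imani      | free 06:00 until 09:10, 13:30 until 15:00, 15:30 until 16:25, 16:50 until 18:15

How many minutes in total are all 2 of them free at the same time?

305

Rina free: 06:50-09:40, 14:10-17:50 (invert busy blocks within the working day).
Imani free: 06:00-09:10, 13:30-15:00, 15:30-16:25, 16:50-18:15.
Rina ∩ Imani: 06:50-09:10, 14:10-15:00, 15:30-16:25, 16:50-17:50.
Those are the intersection windows.
Summing the common windows: 140 + 50 + 55 + 60 = 305 minutes.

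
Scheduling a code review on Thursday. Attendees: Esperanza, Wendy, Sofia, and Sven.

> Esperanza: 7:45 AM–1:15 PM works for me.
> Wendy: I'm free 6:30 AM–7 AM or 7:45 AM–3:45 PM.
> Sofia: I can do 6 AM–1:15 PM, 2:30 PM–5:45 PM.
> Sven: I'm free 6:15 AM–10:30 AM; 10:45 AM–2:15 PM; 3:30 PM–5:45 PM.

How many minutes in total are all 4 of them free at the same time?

315

Esperanza ∩ Wendy: 07:45-13:15.
Esperanza ∩ Wendy ∩ Sofia: 07:45-13:15.
Esperanza ∩ Wendy ∩ Sofia ∩ Sven: 07:45-10:30, 10:45-13:15.
Summing the common windows: 165 + 150 = 315 minutes.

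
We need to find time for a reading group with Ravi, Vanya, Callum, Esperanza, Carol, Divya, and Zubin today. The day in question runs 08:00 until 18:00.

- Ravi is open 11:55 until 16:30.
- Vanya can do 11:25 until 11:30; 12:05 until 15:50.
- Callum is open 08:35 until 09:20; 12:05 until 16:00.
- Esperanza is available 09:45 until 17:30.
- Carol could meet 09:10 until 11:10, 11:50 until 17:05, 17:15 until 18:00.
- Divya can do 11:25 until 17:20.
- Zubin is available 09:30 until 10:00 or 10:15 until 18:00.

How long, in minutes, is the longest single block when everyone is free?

Ravi ∩ Vanya: 12:05-15:50.
Ravi ∩ Vanya ∩ Callum: 12:05-15:50.
Ravi ∩ Vanya ∩ Callum ∩ Esperanza: 12:05-15:50.
Ravi ∩ Vanya ∩ Callum ∩ Esperanza ∩ Carol: 12:05-15:50.
Ravi ∩ Vanya ∩ Callum ∩ Esperanza ∩ Carol ∩ Divya: 12:05-15:50.
Ravi ∩ Vanya ∩ Callum ∩ Esperanza ∩ Carol ∩ Divya ∩ Zubin: 12:05-15:50.
Those are the intersection windows.
The longest is 12:05-15:50 at 225 minutes.

225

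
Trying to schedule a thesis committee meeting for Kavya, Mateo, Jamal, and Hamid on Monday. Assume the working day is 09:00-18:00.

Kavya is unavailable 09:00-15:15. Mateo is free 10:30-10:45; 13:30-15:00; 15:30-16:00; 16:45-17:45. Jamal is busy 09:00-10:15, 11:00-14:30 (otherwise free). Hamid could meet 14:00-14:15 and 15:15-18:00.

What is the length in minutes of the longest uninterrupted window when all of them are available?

60

Kavya free: 15:15-18:00 (invert busy blocks within the working day).
Mateo free: 10:30-10:45, 13:30-15:00, 15:30-16:00, 16:45-17:45.
Jamal free: 10:15-11:00, 14:30-18:00 (invert busy blocks within the working day).
Hamid free: 14:00-14:15, 15:15-18:00.
Kavya ∩ Mateo: 15:30-16:00, 16:45-17:45.
Kavya ∩ Mateo ∩ Jamal: 15:30-16:00, 16:45-17:45.
Kavya ∩ Mateo ∩ Jamal ∩ Hamid: 15:30-16:00, 16:45-17:45.
Those are the intersection windows.
The longest is 16:45-17:45 at 60 minutes.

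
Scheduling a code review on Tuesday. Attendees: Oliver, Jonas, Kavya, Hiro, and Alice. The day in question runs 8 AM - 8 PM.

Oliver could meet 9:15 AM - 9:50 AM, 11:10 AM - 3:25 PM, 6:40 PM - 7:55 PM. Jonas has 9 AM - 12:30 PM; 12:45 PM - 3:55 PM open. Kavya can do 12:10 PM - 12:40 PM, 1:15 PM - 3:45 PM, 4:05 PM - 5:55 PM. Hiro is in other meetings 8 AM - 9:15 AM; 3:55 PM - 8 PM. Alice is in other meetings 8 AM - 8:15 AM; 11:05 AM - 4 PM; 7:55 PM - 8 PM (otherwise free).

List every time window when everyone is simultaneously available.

Oliver free: 09:15-09:50, 11:10-15:25, 18:40-19:55.
Jonas free: 09:00-12:30, 12:45-15:55.
Kavya free: 12:10-12:40, 13:15-15:45, 16:05-17:55.
Hiro free: 09:15-15:55 (invert busy blocks within the working day).
Alice free: 08:15-11:05, 16:00-19:55 (invert busy blocks within the working day).
Oliver ∩ Jonas: 09:15-09:50, 11:10-12:30, 12:45-15:25.
Oliver ∩ Jonas ∩ Kavya: 12:10-12:30, 13:15-15:25.
Oliver ∩ Jonas ∩ Kavya ∩ Hiro: 12:10-12:30, 13:15-15:25.
Oliver ∩ Jonas ∩ Kavya ∩ Hiro ∩ Alice: ∅.
There is no time when everyone is free.

none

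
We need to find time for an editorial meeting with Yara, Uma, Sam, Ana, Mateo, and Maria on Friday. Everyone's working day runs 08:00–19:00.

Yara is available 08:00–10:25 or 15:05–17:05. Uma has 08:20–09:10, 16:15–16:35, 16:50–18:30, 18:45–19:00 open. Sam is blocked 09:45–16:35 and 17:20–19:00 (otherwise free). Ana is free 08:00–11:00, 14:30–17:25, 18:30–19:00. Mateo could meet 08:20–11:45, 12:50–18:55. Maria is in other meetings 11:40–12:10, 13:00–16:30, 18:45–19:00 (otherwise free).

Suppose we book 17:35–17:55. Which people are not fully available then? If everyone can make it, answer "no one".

Ana, Sam, Yara

Yara free: 08:00-10:25, 15:05-17:05.
Uma free: 08:20-09:10, 16:15-16:35, 16:50-18:30, 18:45-19:00.
Sam free: 08:00-09:45, 16:35-17:20 (invert busy blocks within the working day).
Ana free: 08:00-11:00, 14:30-17:25, 18:30-19:00.
Mateo free: 08:20-11:45, 12:50-18:55.
Maria free: 08:00-11:40, 12:10-13:00, 16:30-18:45 (invert busy blocks within the working day).
Yara: not fully free for 17:35-17:55. Uma: free for 17:35-17:55. Sam: not fully free for 17:35-17:55. Ana: not fully free for 17:35-17:55. Mateo: free for 17:35-17:55. Maria: free for 17:35-17:55.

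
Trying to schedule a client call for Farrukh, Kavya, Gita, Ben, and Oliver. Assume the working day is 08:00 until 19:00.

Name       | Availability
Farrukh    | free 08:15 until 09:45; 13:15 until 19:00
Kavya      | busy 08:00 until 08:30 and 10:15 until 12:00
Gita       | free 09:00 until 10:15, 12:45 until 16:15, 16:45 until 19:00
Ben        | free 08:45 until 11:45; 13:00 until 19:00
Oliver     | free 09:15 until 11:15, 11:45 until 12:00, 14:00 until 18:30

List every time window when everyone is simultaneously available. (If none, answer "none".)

Farrukh free: 08:15-09:45, 13:15-19:00.
Kavya free: 08:30-10:15, 12:00-19:00 (invert busy blocks within the working day).
Gita free: 09:00-10:15, 12:45-16:15, 16:45-19:00.
Ben free: 08:45-11:45, 13:00-19:00.
Oliver free: 09:15-11:15, 11:45-12:00, 14:00-18:30.
Farrukh ∩ Kavya: 08:30-09:45, 13:15-19:00.
Farrukh ∩ Kavya ∩ Gita: 09:00-09:45, 13:15-16:15, 16:45-19:00.
Farrukh ∩ Kavya ∩ Gita ∩ Ben: 09:00-09:45, 13:15-16:15, 16:45-19:00.
Farrukh ∩ Kavya ∩ Gita ∩ Ben ∩ Oliver: 09:15-09:45, 14:00-16:15, 16:45-18:30.
So the common availability across everyone is 09:15-09:45, 14:00-16:15, 16:45-18:30.

09:15-09:45, 14:00-16:15, 16:45-18:30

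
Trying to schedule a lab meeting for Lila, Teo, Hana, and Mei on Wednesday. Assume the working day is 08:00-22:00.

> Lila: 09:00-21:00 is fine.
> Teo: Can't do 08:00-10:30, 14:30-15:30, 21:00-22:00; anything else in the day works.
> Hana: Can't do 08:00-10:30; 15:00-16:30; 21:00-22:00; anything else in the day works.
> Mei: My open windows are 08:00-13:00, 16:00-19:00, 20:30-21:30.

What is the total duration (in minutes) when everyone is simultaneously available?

Lila free: 09:00-21:00.
Teo free: 10:30-14:30, 15:30-21:00 (invert busy blocks within the working day).
Hana free: 10:30-15:00, 16:30-21:00 (invert busy blocks within the working day).
Mei free: 08:00-13:00, 16:00-19:00, 20:30-21:30.
Lila ∩ Teo: 10:30-14:30, 15:30-21:00.
Lila ∩ Teo ∩ Hana: 10:30-14:30, 16:30-21:00.
Lila ∩ Teo ∩ Hana ∩ Mei: 10:30-13:00, 16:30-19:00, 20:30-21:00.
So the common availability across everyone is 10:30-13:00, 16:30-19:00, 20:30-21:00.
Summing the common windows: 150 + 150 + 30 = 330 minutes.

330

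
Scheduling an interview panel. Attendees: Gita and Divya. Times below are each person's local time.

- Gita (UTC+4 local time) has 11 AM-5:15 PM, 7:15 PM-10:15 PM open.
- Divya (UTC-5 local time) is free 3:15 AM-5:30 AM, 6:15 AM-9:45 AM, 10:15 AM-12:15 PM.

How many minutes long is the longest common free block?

135

Gita in UTC: 07:00-13:15, 15:15-18:15 (subtract 4h to convert from UTC+4).
Divya in UTC: 08:15-10:30, 11:15-14:45, 15:15-17:15 (add 5h to convert from UTC-5).
Gita ∩ Divya: 08:15-10:30, 11:15-13:15, 15:15-17:15.
Those are the intersection windows.
The longest is 08:15-10:30 at 135 minutes.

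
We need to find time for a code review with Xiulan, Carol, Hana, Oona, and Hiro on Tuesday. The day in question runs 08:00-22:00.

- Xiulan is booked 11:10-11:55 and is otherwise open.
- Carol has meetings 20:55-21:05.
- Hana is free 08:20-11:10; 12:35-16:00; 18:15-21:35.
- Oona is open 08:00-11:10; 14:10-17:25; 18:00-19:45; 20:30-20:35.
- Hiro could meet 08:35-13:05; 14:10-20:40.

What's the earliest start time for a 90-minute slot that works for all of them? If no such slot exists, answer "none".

Xiulan free: 08:00-11:10, 11:55-22:00 (invert busy blocks within the working day).
Carol free: 08:00-20:55, 21:05-22:00 (invert busy blocks within the working day).
Hana free: 08:20-11:10, 12:35-16:00, 18:15-21:35.
Oona free: 08:00-11:10, 14:10-17:25, 18:00-19:45, 20:30-20:35.
Hiro free: 08:35-13:05, 14:10-20:40.
Xiulan ∩ Carol: 08:00-11:10, 11:55-20:55, 21:05-22:00.
Xiulan ∩ Carol ∩ Hana: 08:20-11:10, 12:35-16:00, 18:15-20:55, 21:05-21:35.
Xiulan ∩ Carol ∩ Hana ∩ Oona: 08:20-11:10, 14:10-16:00, 18:15-19:45, 20:30-20:35.
Xiulan ∩ Carol ∩ Hana ∩ Oona ∩ Hiro: 08:35-11:10, 14:10-16:00, 18:15-19:45, 20:30-20:35.
The first common window of at least 90 minutes is 08:35-11:10, so the earliest start is 08:35.

08:35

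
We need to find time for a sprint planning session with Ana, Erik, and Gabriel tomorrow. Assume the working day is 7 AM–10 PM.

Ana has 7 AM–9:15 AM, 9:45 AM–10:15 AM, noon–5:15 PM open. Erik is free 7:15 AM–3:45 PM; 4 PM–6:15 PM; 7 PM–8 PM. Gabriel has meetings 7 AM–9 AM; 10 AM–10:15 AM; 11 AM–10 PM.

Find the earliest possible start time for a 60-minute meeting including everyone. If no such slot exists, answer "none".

Ana free: 07:00-09:15, 09:45-10:15, 12:00-17:15.
Erik free: 07:15-15:45, 16:00-18:15, 19:00-20:00.
Gabriel free: 09:00-10:00, 10:15-11:00 (invert busy blocks within the working day).
Ana ∩ Erik: 07:15-09:15, 09:45-10:15, 12:00-15:45, 16:00-17:15.
Ana ∩ Erik ∩ Gabriel: 09:00-09:15, 09:45-10:00.
So the common availability across everyone is 09:00-09:15, 09:45-10:00.
No common window is at least 60 minutes long.

none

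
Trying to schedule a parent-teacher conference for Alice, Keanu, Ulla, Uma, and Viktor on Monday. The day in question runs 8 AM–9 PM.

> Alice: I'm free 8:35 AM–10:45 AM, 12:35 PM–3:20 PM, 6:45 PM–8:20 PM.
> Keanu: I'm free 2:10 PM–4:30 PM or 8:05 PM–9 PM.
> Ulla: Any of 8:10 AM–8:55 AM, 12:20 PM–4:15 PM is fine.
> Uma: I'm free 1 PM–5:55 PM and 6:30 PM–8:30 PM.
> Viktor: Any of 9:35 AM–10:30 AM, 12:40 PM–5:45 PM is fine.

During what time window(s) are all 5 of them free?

Alice ∩ Keanu: 14:10-15:20, 20:05-20:20.
Alice ∩ Keanu ∩ Ulla: 14:10-15:20.
Alice ∩ Keanu ∩ Ulla ∩ Uma: 14:10-15:20.
Alice ∩ Keanu ∩ Ulla ∩ Uma ∩ Viktor: 14:10-15:20.

14:10-15:20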